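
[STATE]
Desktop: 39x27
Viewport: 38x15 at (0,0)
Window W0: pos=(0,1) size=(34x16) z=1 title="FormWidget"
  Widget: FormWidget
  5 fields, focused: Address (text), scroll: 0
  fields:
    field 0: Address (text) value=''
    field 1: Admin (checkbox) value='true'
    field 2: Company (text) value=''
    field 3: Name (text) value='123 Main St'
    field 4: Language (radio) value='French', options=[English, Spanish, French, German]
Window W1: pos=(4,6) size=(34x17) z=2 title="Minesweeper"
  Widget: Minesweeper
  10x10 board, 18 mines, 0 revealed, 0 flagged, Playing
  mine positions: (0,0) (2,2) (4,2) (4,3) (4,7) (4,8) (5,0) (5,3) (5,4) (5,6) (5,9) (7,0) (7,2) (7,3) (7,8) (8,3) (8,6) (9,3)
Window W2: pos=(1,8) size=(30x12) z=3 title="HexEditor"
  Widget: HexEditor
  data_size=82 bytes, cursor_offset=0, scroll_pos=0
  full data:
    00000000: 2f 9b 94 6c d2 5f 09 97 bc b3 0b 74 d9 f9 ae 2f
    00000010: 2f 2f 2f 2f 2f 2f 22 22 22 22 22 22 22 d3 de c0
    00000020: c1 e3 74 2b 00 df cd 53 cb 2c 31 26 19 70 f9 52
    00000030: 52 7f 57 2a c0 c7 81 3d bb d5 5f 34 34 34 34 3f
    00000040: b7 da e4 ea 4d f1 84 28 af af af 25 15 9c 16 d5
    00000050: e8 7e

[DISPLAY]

                                      
┏━━━━━━━━━━━━━━━━━━━━━━━━━━━━━━━━┓    
┃ FormWidget                     ┃    
┠────────────────────────────────┨    
┃> Address:    [                ]┃    
┃  Admin:      [x]               ┃    
┃  C┏━━━━━━━━━━━━━━━━━━━━━━━━━━━━━━━━┓
┃  N┃ Minesweeper                    ┃
┃┏━━━━━━━━━━━━━━━━━━━━━━━━━━━━┓──────┨
┃┃ HexEditor                  ┃      ┃
┃┠────────────────────────────┨      ┃
┃┃00000000  2F 9b 94 6c d2 5f ┃      ┃
┃┃00000010  2f 2f 2f 2f 2f 2f ┃      ┃
┃┃00000020  c1 e3 74 2b 00 df ┃      ┃
┃┃00000030  52 7f 57 2a c0 c7 ┃      ┃


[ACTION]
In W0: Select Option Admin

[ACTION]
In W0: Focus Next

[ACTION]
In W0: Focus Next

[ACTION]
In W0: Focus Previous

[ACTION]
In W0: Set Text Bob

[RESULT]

                                      
┏━━━━━━━━━━━━━━━━━━━━━━━━━━━━━━━━┓    
┃ FormWidget                     ┃    
┠────────────────────────────────┨    
┃  Address:    [                ]┃    
┃> Admin:      [x]               ┃    
┃  C┏━━━━━━━━━━━━━━━━━━━━━━━━━━━━━━━━┓
┃  N┃ Minesweeper                    ┃
┃┏━━━━━━━━━━━━━━━━━━━━━━━━━━━━┓──────┨
┃┃ HexEditor                  ┃      ┃
┃┠────────────────────────────┨      ┃
┃┃00000000  2F 9b 94 6c d2 5f ┃      ┃
┃┃00000010  2f 2f 2f 2f 2f 2f ┃      ┃
┃┃00000020  c1 e3 74 2b 00 df ┃      ┃
┃┃00000030  52 7f 57 2a c0 c7 ┃      ┃


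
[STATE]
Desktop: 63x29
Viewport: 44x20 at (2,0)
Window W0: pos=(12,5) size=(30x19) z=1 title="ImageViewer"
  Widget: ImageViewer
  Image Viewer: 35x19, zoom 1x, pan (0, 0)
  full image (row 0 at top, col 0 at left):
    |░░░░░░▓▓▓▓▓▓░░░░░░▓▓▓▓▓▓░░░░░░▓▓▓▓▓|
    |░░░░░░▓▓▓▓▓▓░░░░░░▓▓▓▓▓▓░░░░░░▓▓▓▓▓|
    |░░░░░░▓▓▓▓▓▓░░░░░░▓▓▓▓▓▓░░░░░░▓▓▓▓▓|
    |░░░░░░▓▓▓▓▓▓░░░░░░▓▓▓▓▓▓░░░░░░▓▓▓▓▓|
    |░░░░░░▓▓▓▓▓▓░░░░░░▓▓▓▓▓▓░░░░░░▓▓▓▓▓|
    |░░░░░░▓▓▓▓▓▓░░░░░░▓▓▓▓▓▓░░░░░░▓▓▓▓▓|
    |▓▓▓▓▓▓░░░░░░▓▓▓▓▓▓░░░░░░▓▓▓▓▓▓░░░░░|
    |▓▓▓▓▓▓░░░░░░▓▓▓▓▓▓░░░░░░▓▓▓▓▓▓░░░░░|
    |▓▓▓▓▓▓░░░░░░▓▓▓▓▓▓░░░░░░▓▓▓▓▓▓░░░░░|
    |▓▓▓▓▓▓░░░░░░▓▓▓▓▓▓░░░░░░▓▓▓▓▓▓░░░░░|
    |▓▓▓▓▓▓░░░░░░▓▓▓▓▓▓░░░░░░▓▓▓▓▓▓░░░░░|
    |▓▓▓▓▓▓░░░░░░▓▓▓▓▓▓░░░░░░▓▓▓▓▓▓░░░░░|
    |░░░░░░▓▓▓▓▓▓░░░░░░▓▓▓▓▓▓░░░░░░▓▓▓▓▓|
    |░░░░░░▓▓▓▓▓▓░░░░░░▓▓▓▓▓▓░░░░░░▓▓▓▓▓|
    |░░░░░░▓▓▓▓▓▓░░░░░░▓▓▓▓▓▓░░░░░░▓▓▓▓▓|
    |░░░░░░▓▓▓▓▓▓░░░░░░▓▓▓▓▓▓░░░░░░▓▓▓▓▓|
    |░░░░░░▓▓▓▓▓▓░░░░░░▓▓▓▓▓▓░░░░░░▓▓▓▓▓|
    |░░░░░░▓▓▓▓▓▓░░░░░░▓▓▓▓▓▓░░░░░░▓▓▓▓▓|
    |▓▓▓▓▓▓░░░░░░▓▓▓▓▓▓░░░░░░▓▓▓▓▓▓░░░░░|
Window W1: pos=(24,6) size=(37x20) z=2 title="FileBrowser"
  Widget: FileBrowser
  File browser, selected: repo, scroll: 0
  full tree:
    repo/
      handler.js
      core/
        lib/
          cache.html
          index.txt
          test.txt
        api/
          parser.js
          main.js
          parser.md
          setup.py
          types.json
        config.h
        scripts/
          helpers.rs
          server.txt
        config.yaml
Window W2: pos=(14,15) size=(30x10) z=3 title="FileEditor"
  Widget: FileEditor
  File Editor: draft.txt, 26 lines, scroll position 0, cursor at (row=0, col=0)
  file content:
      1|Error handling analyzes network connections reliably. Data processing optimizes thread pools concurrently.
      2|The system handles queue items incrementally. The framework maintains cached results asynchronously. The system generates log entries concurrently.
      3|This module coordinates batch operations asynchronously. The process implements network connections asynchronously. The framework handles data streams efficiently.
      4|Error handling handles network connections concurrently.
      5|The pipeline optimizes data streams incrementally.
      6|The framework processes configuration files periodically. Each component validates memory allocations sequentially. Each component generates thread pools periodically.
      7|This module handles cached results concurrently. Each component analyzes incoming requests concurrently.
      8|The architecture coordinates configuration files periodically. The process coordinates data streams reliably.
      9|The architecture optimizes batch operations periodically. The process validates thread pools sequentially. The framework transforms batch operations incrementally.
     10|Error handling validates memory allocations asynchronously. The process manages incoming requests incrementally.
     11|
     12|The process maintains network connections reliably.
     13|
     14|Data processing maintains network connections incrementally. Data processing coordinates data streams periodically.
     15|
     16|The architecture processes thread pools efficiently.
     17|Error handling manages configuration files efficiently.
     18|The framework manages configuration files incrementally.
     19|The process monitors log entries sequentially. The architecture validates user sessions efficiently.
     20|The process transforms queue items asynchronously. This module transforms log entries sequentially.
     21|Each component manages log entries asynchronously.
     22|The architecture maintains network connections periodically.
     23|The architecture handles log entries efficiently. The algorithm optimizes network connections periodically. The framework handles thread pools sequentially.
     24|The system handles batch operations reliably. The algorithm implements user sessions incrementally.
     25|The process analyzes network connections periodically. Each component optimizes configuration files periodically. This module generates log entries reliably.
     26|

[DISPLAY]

                                            
                                            
                                            
                                            
                                            
          ┏━━━━━━━━━━━━━━━━━━━━━━━━━━━━┓    
          ┃ ImageViewe┏━━━━━━━━━━━━━━━━━━━━━
          ┠───────────┃ FileBrowser         
          ┃░░░░░░▓▓▓▓▓┠─────────────────────
          ┃░░░░░░▓▓▓▓▓┃> [-] repo/          
          ┃░░░░░░▓▓▓▓▓┃    handler.js       
          ┃░░░░░░▓▓▓▓▓┃    [+] core/        
          ┃░░░░░░▓▓▓▓▓┃                     
          ┃░░░░░░▓▓▓▓▓┃                     
          ┃▓▓▓▓▓▓░░░░░┃                     
          ┃▓┏━━━━━━━━━━━━━━━━━━━━━━━━━━━━┓  
          ┃▓┃ FileEditor                 ┃  
          ┃▓┠────────────────────────────┨  
          ┃▓┃█rror handling analyzes net▲┃  
          ┃▓┃The system handles queue it█┃  


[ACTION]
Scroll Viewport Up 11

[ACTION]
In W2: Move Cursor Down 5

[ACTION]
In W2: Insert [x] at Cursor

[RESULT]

                                            
                                            
                                            
                                            
                                            
          ┏━━━━━━━━━━━━━━━━━━━━━━━━━━━━┓    
          ┃ ImageViewe┏━━━━━━━━━━━━━━━━━━━━━
          ┠───────────┃ FileBrowser         
          ┃░░░░░░▓▓▓▓▓┠─────────────────────
          ┃░░░░░░▓▓▓▓▓┃> [-] repo/          
          ┃░░░░░░▓▓▓▓▓┃    handler.js       
          ┃░░░░░░▓▓▓▓▓┃    [+] core/        
          ┃░░░░░░▓▓▓▓▓┃                     
          ┃░░░░░░▓▓▓▓▓┃                     
          ┃▓▓▓▓▓▓░░░░░┃                     
          ┃▓┏━━━━━━━━━━━━━━━━━━━━━━━━━━━━┓  
          ┃▓┃ FileEditor                 ┃  
          ┃▓┠────────────────────────────┨  
          ┃▓┃Error handling analyzes net▲┃  
          ┃▓┃The system handles queue it█┃  


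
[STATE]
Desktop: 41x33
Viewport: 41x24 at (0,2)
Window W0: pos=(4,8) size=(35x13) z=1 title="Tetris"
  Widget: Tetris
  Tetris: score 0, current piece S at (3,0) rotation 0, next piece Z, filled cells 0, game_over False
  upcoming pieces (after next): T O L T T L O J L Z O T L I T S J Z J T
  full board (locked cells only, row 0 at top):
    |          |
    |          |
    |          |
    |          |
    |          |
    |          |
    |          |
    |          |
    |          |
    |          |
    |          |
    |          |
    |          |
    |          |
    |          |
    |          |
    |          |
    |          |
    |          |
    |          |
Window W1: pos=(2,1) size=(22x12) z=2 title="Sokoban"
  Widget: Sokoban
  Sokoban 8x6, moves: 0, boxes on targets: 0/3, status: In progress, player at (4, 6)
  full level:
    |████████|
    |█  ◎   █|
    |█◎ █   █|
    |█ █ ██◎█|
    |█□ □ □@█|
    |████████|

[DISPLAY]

  ┃ Sokoban            ┃                 
  ┠────────────────────┨                 
  ┃████████            ┃                 
  ┃█  ◎   █            ┃                 
  ┃█◎ █   █            ┃                 
  ┃█ █ ██◎█            ┃                 
  ┃█□ □ □@█            ┃━━━━━━━━━━━━━━┓  
  ┃████████            ┃              ┃  
  ┃Moves: 0  0/3       ┃──────────────┨  
  ┃                    ┃              ┃  
  ┗━━━━━━━━━━━━━━━━━━━━┛              ┃  
    ┃          │ ▓▓                   ┃  
    ┃          │                      ┃  
    ┃          │                      ┃  
    ┃          │                      ┃  
    ┃          │Score:                ┃  
    ┃          │0                     ┃  
    ┃          │                      ┃  
    ┗━━━━━━━━━━━━━━━━━━━━━━━━━━━━━━━━━┛  
                                         
                                         
                                         
                                         
                                         


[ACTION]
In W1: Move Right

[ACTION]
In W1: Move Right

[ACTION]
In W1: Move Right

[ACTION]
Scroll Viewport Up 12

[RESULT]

                                         
  ┏━━━━━━━━━━━━━━━━━━━━┓                 
  ┃ Sokoban            ┃                 
  ┠────────────────────┨                 
  ┃████████            ┃                 
  ┃█  ◎   █            ┃                 
  ┃█◎ █   █            ┃                 
  ┃█ █ ██◎█            ┃                 
  ┃█□ □ □@█            ┃━━━━━━━━━━━━━━┓  
  ┃████████            ┃              ┃  
  ┃Moves: 0  0/3       ┃──────────────┨  
  ┃                    ┃              ┃  
  ┗━━━━━━━━━━━━━━━━━━━━┛              ┃  
    ┃          │ ▓▓                   ┃  
    ┃          │                      ┃  
    ┃          │                      ┃  
    ┃          │                      ┃  
    ┃          │Score:                ┃  
    ┃          │0                     ┃  
    ┃          │                      ┃  
    ┗━━━━━━━━━━━━━━━━━━━━━━━━━━━━━━━━━┛  
                                         
                                         
                                         


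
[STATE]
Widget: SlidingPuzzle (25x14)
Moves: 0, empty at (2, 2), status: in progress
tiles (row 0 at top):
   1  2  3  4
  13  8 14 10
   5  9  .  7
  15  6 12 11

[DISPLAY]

┌────┬────┬────┬────┐    
│  1 │  2 │  3 │  4 │    
├────┼────┼────┼────┤    
│ 13 │  8 │ 14 │ 10 │    
├────┼────┼────┼────┤    
│  5 │  9 │    │  7 │    
├────┼────┼────┼────┤    
│ 15 │  6 │ 12 │ 11 │    
└────┴────┴────┴────┘    
Moves: 0                 
                         
                         
                         
                         


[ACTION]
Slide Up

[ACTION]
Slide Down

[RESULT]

┌────┬────┬────┬────┐    
│  1 │  2 │  3 │  4 │    
├────┼────┼────┼────┤    
│ 13 │  8 │ 14 │ 10 │    
├────┼────┼────┼────┤    
│  5 │  9 │    │  7 │    
├────┼────┼────┼────┤    
│ 15 │  6 │ 12 │ 11 │    
└────┴────┴────┴────┘    
Moves: 2                 
                         
                         
                         
                         


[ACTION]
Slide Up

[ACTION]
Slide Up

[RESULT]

┌────┬────┬────┬────┐    
│  1 │  2 │  3 │  4 │    
├────┼────┼────┼────┤    
│ 13 │  8 │ 14 │ 10 │    
├────┼────┼────┼────┤    
│  5 │  9 │ 12 │  7 │    
├────┼────┼────┼────┤    
│ 15 │  6 │    │ 11 │    
└────┴────┴────┴────┘    
Moves: 3                 
                         
                         
                         
                         


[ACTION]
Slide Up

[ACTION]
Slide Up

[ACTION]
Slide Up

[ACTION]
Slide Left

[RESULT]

┌────┬────┬────┬────┐    
│  1 │  2 │  3 │  4 │    
├────┼────┼────┼────┤    
│ 13 │  8 │ 14 │ 10 │    
├────┼────┼────┼────┤    
│  5 │  9 │ 12 │  7 │    
├────┼────┼────┼────┤    
│ 15 │  6 │ 11 │    │    
└────┴────┴────┴────┘    
Moves: 4                 
                         
                         
                         
                         


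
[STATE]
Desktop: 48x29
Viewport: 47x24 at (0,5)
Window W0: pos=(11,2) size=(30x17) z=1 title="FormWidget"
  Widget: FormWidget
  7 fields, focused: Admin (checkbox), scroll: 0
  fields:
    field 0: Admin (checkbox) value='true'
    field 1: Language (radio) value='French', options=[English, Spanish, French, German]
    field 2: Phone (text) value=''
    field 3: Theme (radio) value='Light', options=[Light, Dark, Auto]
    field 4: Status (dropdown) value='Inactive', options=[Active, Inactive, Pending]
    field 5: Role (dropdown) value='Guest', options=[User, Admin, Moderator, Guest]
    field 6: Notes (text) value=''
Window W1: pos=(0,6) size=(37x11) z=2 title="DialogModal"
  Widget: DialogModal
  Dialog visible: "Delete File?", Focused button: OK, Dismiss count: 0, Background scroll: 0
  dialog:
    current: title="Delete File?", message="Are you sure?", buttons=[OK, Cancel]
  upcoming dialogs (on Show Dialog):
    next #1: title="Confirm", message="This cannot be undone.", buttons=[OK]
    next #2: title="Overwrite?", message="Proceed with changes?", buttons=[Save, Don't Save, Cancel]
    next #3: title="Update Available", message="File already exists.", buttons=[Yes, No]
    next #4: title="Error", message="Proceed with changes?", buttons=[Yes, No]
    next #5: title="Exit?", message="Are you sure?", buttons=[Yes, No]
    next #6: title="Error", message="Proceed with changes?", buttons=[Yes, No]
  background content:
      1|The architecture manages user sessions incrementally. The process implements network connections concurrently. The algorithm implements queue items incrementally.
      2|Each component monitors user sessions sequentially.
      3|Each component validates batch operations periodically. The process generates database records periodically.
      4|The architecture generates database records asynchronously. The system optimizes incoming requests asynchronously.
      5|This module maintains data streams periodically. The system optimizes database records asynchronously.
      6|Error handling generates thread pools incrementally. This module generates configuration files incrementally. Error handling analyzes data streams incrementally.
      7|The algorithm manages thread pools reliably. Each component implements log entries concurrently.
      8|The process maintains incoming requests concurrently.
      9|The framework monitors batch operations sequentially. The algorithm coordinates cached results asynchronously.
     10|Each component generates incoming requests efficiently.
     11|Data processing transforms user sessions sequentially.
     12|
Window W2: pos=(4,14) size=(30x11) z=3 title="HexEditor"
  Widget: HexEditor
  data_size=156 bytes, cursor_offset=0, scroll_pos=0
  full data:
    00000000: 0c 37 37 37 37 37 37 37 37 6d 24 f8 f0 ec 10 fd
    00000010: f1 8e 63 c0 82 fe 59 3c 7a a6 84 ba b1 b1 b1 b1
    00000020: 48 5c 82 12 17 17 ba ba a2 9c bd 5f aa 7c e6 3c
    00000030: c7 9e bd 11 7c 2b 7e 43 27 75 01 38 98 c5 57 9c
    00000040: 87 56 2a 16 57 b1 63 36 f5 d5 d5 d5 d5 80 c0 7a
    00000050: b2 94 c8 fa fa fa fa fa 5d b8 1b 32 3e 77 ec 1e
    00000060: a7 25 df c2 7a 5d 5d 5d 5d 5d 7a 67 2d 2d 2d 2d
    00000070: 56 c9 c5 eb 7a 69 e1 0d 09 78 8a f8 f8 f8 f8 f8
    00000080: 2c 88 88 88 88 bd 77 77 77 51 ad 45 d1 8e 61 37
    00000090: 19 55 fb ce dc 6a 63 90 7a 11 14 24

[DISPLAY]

           ┃> Admin:      [x]           ┃      
┏━━━━━━━━━━━━━━━━━━━━━━━━━━━━━━━━━━━┓  (┃      
┃ DialogModal                       ┃  ]┃      
┠───────────────────────────────────┨( )┃      
┃The architecture manages user sessi┃ ▼]┃      
┃Each comp┌───────────────┐er sessio┃ ▼]┃      
┃Each comp│  Delete File? │atch oper┃  ]┃      
┃The archi│ Are you sure? │ database┃   ┃      
┃This modu│ [OK]  Cancel  │ streams ┃   ┃      
┃Err┏━━━━━━━━━━━━━━━━━━━━━━━━━━━━┓oo┃   ┃      
┃The┃ HexEditor                  ┃s ┃   ┃      
┗━━━┠────────────────────────────┨━━┛   ┃      
    ┃00000000  0C 37 37 37 37 37 ┃      ┃      
    ┃00000010  f1 8e 63 c0 82 fe ┃━━━━━━┛      
    ┃00000020  48 5c 82 12 17 17 ┃             
    ┃00000030  c7 9e bd 11 7c 2b ┃             
    ┃00000040  87 56 2a 16 57 b1 ┃             
    ┃00000050  b2 94 c8 fa fa fa ┃             
    ┃00000060  a7 25 df c2 7a 5d ┃             
    ┗━━━━━━━━━━━━━━━━━━━━━━━━━━━━┛             
                                               
                                               
                                               
                                               


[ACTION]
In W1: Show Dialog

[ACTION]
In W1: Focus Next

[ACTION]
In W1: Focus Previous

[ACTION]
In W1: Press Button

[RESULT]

           ┃> Admin:      [x]           ┃      
┏━━━━━━━━━━━━━━━━━━━━━━━━━━━━━━━━━━━┓  (┃      
┃ DialogModal                       ┃  ]┃      
┠───────────────────────────────────┨( )┃      
┃The architecture manages user sessi┃ ▼]┃      
┃Each component monitors user sessio┃ ▼]┃      
┃Each component validates batch oper┃  ]┃      
┃The architecture generates database┃   ┃      
┃This module maintains data streams ┃   ┃      
┃Err┏━━━━━━━━━━━━━━━━━━━━━━━━━━━━┓oo┃   ┃      
┃The┃ HexEditor                  ┃s ┃   ┃      
┗━━━┠────────────────────────────┨━━┛   ┃      
    ┃00000000  0C 37 37 37 37 37 ┃      ┃      
    ┃00000010  f1 8e 63 c0 82 fe ┃━━━━━━┛      
    ┃00000020  48 5c 82 12 17 17 ┃             
    ┃00000030  c7 9e bd 11 7c 2b ┃             
    ┃00000040  87 56 2a 16 57 b1 ┃             
    ┃00000050  b2 94 c8 fa fa fa ┃             
    ┃00000060  a7 25 df c2 7a 5d ┃             
    ┗━━━━━━━━━━━━━━━━━━━━━━━━━━━━┛             
                                               
                                               
                                               
                                               


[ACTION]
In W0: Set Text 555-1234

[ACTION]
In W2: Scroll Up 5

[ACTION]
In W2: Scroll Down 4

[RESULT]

           ┃> Admin:      [x]           ┃      
┏━━━━━━━━━━━━━━━━━━━━━━━━━━━━━━━━━━━┓  (┃      
┃ DialogModal                       ┃  ]┃      
┠───────────────────────────────────┨( )┃      
┃The architecture manages user sessi┃ ▼]┃      
┃Each component monitors user sessio┃ ▼]┃      
┃Each component validates batch oper┃  ]┃      
┃The architecture generates database┃   ┃      
┃This module maintains data streams ┃   ┃      
┃Err┏━━━━━━━━━━━━━━━━━━━━━━━━━━━━┓oo┃   ┃      
┃The┃ HexEditor                  ┃s ┃   ┃      
┗━━━┠────────────────────────────┨━━┛   ┃      
    ┃00000040  87 56 2a 16 57 b1 ┃      ┃      
    ┃00000050  b2 94 c8 fa fa fa ┃━━━━━━┛      
    ┃00000060  a7 25 df c2 7a 5d ┃             
    ┃00000070  56 c9 c5 eb 7a 69 ┃             
    ┃00000080  2c 88 88 88 88 bd ┃             
    ┃00000090  19 55 fb ce dc 6a ┃             
    ┃                            ┃             
    ┗━━━━━━━━━━━━━━━━━━━━━━━━━━━━┛             
                                               
                                               
                                               
                                               


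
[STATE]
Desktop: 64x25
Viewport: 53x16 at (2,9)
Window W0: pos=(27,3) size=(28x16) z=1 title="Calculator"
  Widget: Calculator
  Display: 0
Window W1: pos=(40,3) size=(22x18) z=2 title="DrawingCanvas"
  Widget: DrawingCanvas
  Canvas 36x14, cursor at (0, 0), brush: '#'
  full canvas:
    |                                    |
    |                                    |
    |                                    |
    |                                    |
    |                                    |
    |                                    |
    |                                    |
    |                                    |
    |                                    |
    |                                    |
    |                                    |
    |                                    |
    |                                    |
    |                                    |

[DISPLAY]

                         ┃├───┼───┼───┃              
                         ┃│ 4 │ 5 │ 6 ┃              
                         ┃├───┼───┼───┃              
                         ┃│ 1 │ 2 │ 3 ┃              
                         ┃├───┼───┼───┃              
                         ┃│ 0 │ . │ = ┃              
                         ┃├───┼───┼───┃              
                         ┃│ C │ MC│ MR┃              
                         ┃└───┴───┴───┃              
                         ┗━━━━━━━━━━━━┃              
                                      ┃              
                                      ┗━━━━━━━━━━━━━━
                                                     
                                                     
                                                     
                                                     


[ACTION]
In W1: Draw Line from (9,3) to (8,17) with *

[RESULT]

                         ┃├───┼───┼───┃              
                         ┃│ 4 │ 5 │ 6 ┃              
                         ┃├───┼───┼───┃              
                         ┃│ 1 │ 2 │ 3 ┃              
                         ┃├───┼───┼───┃              
                         ┃│ 0 │ . │ = ┃           ***
                         ┃├───┼───┼───┃   ********   
                         ┃│ C │ MC│ MR┃              
                         ┃└───┴───┴───┃              
                         ┗━━━━━━━━━━━━┃              
                                      ┃              
                                      ┗━━━━━━━━━━━━━━
                                                     
                                                     
                                                     
                                                     


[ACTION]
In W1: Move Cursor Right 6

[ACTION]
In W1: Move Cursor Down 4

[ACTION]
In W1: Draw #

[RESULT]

                         ┃├───┼───┼───┃              
                         ┃│ 4 │ 5 │ 6 ┃      #       
                         ┃├───┼───┼───┃              
                         ┃│ 1 │ 2 │ 3 ┃              
                         ┃├───┼───┼───┃              
                         ┃│ 0 │ . │ = ┃           ***
                         ┃├───┼───┼───┃   ********   
                         ┃│ C │ MC│ MR┃              
                         ┃└───┴───┴───┃              
                         ┗━━━━━━━━━━━━┃              
                                      ┃              
                                      ┗━━━━━━━━━━━━━━
                                                     
                                                     
                                                     
                                                     


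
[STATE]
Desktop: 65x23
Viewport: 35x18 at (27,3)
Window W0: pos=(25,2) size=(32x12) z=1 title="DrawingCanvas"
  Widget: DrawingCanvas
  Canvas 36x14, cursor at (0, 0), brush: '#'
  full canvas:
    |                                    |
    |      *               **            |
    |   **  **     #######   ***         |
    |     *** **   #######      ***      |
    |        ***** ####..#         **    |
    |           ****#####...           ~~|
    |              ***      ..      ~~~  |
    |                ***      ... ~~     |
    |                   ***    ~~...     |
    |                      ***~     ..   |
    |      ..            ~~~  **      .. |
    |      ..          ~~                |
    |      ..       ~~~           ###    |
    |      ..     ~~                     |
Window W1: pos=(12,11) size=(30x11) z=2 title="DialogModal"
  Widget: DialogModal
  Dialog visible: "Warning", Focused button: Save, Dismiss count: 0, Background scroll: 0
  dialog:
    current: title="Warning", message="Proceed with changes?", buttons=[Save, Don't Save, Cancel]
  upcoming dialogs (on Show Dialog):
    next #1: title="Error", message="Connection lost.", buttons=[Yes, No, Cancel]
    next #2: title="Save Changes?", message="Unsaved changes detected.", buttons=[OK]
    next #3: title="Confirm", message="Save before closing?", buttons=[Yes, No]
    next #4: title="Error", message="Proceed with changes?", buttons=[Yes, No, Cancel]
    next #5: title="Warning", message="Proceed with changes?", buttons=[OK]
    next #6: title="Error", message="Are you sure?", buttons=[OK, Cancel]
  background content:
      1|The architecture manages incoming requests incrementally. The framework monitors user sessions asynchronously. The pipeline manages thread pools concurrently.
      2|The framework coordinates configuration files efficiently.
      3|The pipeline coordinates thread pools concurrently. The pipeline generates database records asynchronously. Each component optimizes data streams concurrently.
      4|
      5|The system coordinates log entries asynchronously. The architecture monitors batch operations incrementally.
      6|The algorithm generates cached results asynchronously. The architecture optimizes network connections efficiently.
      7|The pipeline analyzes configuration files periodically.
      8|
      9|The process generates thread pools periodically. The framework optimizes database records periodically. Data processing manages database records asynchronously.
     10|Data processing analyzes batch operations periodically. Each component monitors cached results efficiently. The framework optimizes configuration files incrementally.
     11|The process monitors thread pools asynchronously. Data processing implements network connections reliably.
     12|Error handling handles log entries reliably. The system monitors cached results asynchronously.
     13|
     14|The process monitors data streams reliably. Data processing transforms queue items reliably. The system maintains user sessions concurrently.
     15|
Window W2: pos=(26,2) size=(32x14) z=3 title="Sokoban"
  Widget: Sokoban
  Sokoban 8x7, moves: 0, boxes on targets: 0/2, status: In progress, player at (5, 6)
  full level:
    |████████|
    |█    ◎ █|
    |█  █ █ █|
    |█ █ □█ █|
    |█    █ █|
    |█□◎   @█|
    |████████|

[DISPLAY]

 Sokoban                      ┃    
──────────────────────────────┨    
████████                      ┃    
█    ◎ █                      ┃    
█  █ █ █                      ┃    
█ █ □█ █                      ┃    
█    █ █                      ┃    
█□◎   @█                      ┃    
████████                      ┃    
Moves: 0  0/2                 ┃    
                              ┃    
                              ┃    
━━━━━━━━━━━━━━━━━━━━━━━━━━━━━━┛    
ing        │hr┃                    
h changes? │  ┃                    
't Save   C│ e┃                    
───────────┘ch┃                    
nalyzes config┃                    


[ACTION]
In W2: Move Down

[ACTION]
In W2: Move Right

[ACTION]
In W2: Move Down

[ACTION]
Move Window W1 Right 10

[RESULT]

 Sokoban                      ┃    
──────────────────────────────┨    
████████                      ┃    
█    ◎ █                      ┃    
█  █ █ █                      ┃    
█ █ □█ █                      ┃    
█    █ █                      ┃    
█□◎   @█                      ┃    
████████                      ┃    
Moves: 0  0/2                 ┃    
                              ┃    
                              ┃    
━━━━━━━━━━━━━━━━━━━━━━━━━━━━━━┛    
      Warning        │hr┃          
roceed with changes? │  ┃          
Save]  Don't Save   C│ e┃          
─────────────────────┘ch┃          
pipeline analyzes config┃          


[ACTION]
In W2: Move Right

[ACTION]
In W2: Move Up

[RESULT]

 Sokoban                      ┃    
──────────────────────────────┨    
████████                      ┃    
█    ◎ █                      ┃    
█  █ █ █                      ┃    
█ █ □█ █                      ┃    
█    █@█                      ┃    
█□◎    █                      ┃    
████████                      ┃    
Moves: 1  0/2                 ┃    
                              ┃    
                              ┃    
━━━━━━━━━━━━━━━━━━━━━━━━━━━━━━┛    
      Warning        │hr┃          
roceed with changes? │  ┃          
Save]  Don't Save   C│ e┃          
─────────────────────┘ch┃          
pipeline analyzes config┃          


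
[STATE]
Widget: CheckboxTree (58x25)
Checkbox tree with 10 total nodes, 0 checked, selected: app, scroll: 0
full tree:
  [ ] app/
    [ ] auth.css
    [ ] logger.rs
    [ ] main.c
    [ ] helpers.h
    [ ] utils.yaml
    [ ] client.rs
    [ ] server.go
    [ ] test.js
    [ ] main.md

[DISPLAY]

>[ ] app/                                                 
   [ ] auth.css                                           
   [ ] logger.rs                                          
   [ ] main.c                                             
   [ ] helpers.h                                          
   [ ] utils.yaml                                         
   [ ] client.rs                                          
   [ ] server.go                                          
   [ ] test.js                                            
   [ ] main.md                                            
                                                          
                                                          
                                                          
                                                          
                                                          
                                                          
                                                          
                                                          
                                                          
                                                          
                                                          
                                                          
                                                          
                                                          
                                                          


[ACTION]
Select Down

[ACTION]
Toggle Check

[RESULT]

 [-] app/                                                 
>  [x] auth.css                                           
   [ ] logger.rs                                          
   [ ] main.c                                             
   [ ] helpers.h                                          
   [ ] utils.yaml                                         
   [ ] client.rs                                          
   [ ] server.go                                          
   [ ] test.js                                            
   [ ] main.md                                            
                                                          
                                                          
                                                          
                                                          
                                                          
                                                          
                                                          
                                                          
                                                          
                                                          
                                                          
                                                          
                                                          
                                                          
                                                          


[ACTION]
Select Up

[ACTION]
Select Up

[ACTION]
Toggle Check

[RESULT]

>[x] app/                                                 
   [x] auth.css                                           
   [x] logger.rs                                          
   [x] main.c                                             
   [x] helpers.h                                          
   [x] utils.yaml                                         
   [x] client.rs                                          
   [x] server.go                                          
   [x] test.js                                            
   [x] main.md                                            
                                                          
                                                          
                                                          
                                                          
                                                          
                                                          
                                                          
                                                          
                                                          
                                                          
                                                          
                                                          
                                                          
                                                          
                                                          
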